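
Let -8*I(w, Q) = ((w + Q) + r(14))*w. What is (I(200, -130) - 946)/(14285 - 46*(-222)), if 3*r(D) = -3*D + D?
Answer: -7388/73491 ≈ -0.10053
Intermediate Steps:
r(D) = -2*D/3 (r(D) = (-3*D + D)/3 = (-2*D)/3 = -2*D/3)
I(w, Q) = -w*(-28/3 + Q + w)/8 (I(w, Q) = -((w + Q) - 2/3*14)*w/8 = -((Q + w) - 28/3)*w/8 = -(-28/3 + Q + w)*w/8 = -w*(-28/3 + Q + w)/8)
(I(200, -130) - 946)/(14285 - 46*(-222)) = ((1/24)*200*(28 - 3*(-130) - 3*200) - 946)/(14285 - 46*(-222)) = ((1/24)*200*(28 + 390 - 600) - 946)/(14285 + 10212) = ((1/24)*200*(-182) - 946)/24497 = (-4550/3 - 946)*(1/24497) = -7388/3*1/24497 = -7388/73491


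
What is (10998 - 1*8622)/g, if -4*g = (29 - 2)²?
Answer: -352/27 ≈ -13.037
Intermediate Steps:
g = -729/4 (g = -(29 - 2)²/4 = -¼*27² = -¼*729 = -729/4 ≈ -182.25)
(10998 - 1*8622)/g = (10998 - 1*8622)/(-729/4) = (10998 - 8622)*(-4/729) = 2376*(-4/729) = -352/27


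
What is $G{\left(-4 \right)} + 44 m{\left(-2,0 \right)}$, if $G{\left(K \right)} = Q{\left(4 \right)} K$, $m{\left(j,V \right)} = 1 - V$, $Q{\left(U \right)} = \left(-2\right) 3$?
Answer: $68$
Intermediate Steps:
$Q{\left(U \right)} = -6$
$G{\left(K \right)} = - 6 K$
$G{\left(-4 \right)} + 44 m{\left(-2,0 \right)} = \left(-6\right) \left(-4\right) + 44 \left(1 - 0\right) = 24 + 44 \left(1 + 0\right) = 24 + 44 \cdot 1 = 24 + 44 = 68$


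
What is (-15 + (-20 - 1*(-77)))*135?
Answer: 5670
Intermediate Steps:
(-15 + (-20 - 1*(-77)))*135 = (-15 + (-20 + 77))*135 = (-15 + 57)*135 = 42*135 = 5670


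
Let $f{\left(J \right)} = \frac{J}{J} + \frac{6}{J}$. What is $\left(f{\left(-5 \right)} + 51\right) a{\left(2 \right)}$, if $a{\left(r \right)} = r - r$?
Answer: $0$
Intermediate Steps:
$f{\left(J \right)} = 1 + \frac{6}{J}$
$a{\left(r \right)} = 0$
$\left(f{\left(-5 \right)} + 51\right) a{\left(2 \right)} = \left(\frac{6 - 5}{-5} + 51\right) 0 = \left(\left(- \frac{1}{5}\right) 1 + 51\right) 0 = \left(- \frac{1}{5} + 51\right) 0 = \frac{254}{5} \cdot 0 = 0$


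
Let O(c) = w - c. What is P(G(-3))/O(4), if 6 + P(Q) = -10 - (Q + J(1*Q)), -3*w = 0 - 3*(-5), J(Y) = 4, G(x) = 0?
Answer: 20/9 ≈ 2.2222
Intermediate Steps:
w = -5 (w = -(0 - 3*(-5))/3 = -(0 + 15)/3 = -⅓*15 = -5)
O(c) = -5 - c
P(Q) = -20 - Q (P(Q) = -6 + (-10 - (Q + 4)) = -6 + (-10 - (4 + Q)) = -6 + (-10 + (-4 - Q)) = -6 + (-14 - Q) = -20 - Q)
P(G(-3))/O(4) = (-20 - 1*0)/(-5 - 1*4) = (-20 + 0)/(-5 - 4) = -20/(-9) = -20*(-⅑) = 20/9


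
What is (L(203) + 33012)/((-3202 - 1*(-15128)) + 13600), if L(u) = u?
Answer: 33215/25526 ≈ 1.3012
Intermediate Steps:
(L(203) + 33012)/((-3202 - 1*(-15128)) + 13600) = (203 + 33012)/((-3202 - 1*(-15128)) + 13600) = 33215/((-3202 + 15128) + 13600) = 33215/(11926 + 13600) = 33215/25526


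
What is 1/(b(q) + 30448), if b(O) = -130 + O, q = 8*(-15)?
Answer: 1/30198 ≈ 3.3115e-5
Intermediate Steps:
q = -120
1/(b(q) + 30448) = 1/((-130 - 120) + 30448) = 1/(-250 + 30448) = 1/30198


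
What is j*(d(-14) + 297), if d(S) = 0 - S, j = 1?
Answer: 311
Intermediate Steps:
d(S) = -S
j*(d(-14) + 297) = 1*(-1*(-14) + 297) = 1*(14 + 297) = 1*311 = 311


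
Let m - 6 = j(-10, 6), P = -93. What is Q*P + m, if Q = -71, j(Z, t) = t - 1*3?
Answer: 6612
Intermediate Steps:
j(Z, t) = -3 + t (j(Z, t) = t - 3 = -3 + t)
m = 9 (m = 6 + (-3 + 6) = 6 + 3 = 9)
Q*P + m = -71*(-93) + 9 = 6603 + 9 = 6612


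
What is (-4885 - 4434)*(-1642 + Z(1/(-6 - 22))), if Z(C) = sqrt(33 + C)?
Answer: 15301798 - 9319*sqrt(6461)/14 ≈ 1.5248e+7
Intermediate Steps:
(-4885 - 4434)*(-1642 + Z(1/(-6 - 22))) = (-4885 - 4434)*(-1642 + sqrt(33 + 1/(-6 - 22))) = -9319*(-1642 + sqrt(33 + 1/(-28))) = -9319*(-1642 + sqrt(33 - 1/28)) = -9319*(-1642 + sqrt(923/28)) = -9319*(-1642 + sqrt(6461)/14) = 15301798 - 9319*sqrt(6461)/14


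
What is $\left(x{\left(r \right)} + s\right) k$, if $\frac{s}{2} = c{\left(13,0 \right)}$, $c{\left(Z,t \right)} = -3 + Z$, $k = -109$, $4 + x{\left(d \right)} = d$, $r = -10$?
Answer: $-654$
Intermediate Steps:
$x{\left(d \right)} = -4 + d$
$s = 20$ ($s = 2 \left(-3 + 13\right) = 2 \cdot 10 = 20$)
$\left(x{\left(r \right)} + s\right) k = \left(\left(-4 - 10\right) + 20\right) \left(-109\right) = \left(-14 + 20\right) \left(-109\right) = 6 \left(-109\right) = -654$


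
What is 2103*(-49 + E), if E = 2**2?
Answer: -94635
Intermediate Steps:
E = 4
2103*(-49 + E) = 2103*(-49 + 4) = 2103*(-45) = -94635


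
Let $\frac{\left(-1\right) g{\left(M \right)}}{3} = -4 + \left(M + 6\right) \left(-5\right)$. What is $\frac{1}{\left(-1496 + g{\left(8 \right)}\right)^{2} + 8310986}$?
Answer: $\frac{1}{9934062} \approx 1.0066 \cdot 10^{-7}$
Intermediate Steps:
$g{\left(M \right)} = 102 + 15 M$ ($g{\left(M \right)} = - 3 \left(-4 + \left(M + 6\right) \left(-5\right)\right) = - 3 \left(-4 + \left(6 + M\right) \left(-5\right)\right) = - 3 \left(-4 - \left(30 + 5 M\right)\right) = - 3 \left(-34 - 5 M\right) = 102 + 15 M$)
$\frac{1}{\left(-1496 + g{\left(8 \right)}\right)^{2} + 8310986} = \frac{1}{\left(-1496 + \left(102 + 15 \cdot 8\right)\right)^{2} + 8310986} = \frac{1}{\left(-1496 + \left(102 + 120\right)\right)^{2} + 8310986} = \frac{1}{\left(-1496 + 222\right)^{2} + 8310986} = \frac{1}{\left(-1274\right)^{2} + 8310986} = \frac{1}{1623076 + 8310986} = \frac{1}{9934062}$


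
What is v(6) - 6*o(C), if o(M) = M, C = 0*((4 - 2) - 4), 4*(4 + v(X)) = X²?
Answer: 5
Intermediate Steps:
v(X) = -4 + X²/4
C = 0 (C = 0*(2 - 4) = 0*(-2) = 0)
v(6) - 6*o(C) = (-4 + (¼)*6²) - 6*0 = (-4 + (¼)*36) + 0 = (-4 + 9) + 0 = 5 + 0 = 5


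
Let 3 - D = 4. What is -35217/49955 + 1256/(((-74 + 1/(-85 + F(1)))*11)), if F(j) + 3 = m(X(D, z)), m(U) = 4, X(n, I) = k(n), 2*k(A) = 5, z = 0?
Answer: -7678837299/3416272585 ≈ -2.2477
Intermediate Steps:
D = -1 (D = 3 - 1*4 = 3 - 4 = -1)
k(A) = 5/2 (k(A) = (½)*5 = 5/2)
X(n, I) = 5/2
F(j) = 1 (F(j) = -3 + 4 = 1)
-35217/49955 + 1256/(((-74 + 1/(-85 + F(1)))*11)) = -35217/49955 + 1256/(((-74 + 1/(-85 + 1))*11)) = -35217*1/49955 + 1256/(((-74 + 1/(-84))*11)) = -35217/49955 + 1256/(((-74 - 1/84)*11)) = -35217/49955 + 1256/((-6217/84*11)) = -35217/49955 + 1256/(-68387/84) = -35217/49955 + 1256*(-84/68387) = -35217/49955 - 105504/68387 = -7678837299/3416272585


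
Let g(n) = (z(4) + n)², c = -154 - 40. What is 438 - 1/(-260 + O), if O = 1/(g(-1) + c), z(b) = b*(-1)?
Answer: 19246327/43941 ≈ 438.00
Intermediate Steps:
c = -194
z(b) = -b
g(n) = (-4 + n)² (g(n) = (-1*4 + n)² = (-4 + n)²)
O = -1/169 (O = 1/((-4 - 1)² - 194) = 1/((-5)² - 194) = 1/(25 - 194) = 1/(-169) = -1/169 ≈ -0.0059172)
438 - 1/(-260 + O) = 438 - 1/(-260 - 1/169) = 438 - 1/(-43941/169) = 438 - 1*(-169/43941) = 438 + 169/43941 = 19246327/43941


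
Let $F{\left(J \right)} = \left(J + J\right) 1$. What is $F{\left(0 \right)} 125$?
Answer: $0$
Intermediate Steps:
$F{\left(J \right)} = 2 J$ ($F{\left(J \right)} = 2 J 1 = 2 J$)
$F{\left(0 \right)} 125 = 2 \cdot 0 \cdot 125 = 0 \cdot 125 = 0$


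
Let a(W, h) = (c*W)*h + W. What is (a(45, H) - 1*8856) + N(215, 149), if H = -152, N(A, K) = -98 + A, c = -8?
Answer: 46026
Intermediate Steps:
a(W, h) = W - 8*W*h (a(W, h) = (-8*W)*h + W = -8*W*h + W = W - 8*W*h)
(a(45, H) - 1*8856) + N(215, 149) = (45*(1 - 8*(-152)) - 1*8856) + (-98 + 215) = (45*(1 + 1216) - 8856) + 117 = (45*1217 - 8856) + 117 = (54765 - 8856) + 117 = 45909 + 117 = 46026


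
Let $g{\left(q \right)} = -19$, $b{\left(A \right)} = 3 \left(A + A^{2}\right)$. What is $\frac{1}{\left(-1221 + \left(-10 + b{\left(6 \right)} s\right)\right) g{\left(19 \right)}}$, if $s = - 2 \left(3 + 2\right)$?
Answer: $\frac{1}{47329} \approx 2.1129 \cdot 10^{-5}$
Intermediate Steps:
$b{\left(A \right)} = 3 A + 3 A^{2}$
$s = -10$ ($s = \left(-2\right) 5 = -10$)
$\frac{1}{\left(-1221 + \left(-10 + b{\left(6 \right)} s\right)\right) g{\left(19 \right)}} = \frac{1}{\left(-1221 + \left(-10 + 3 \cdot 6 \left(1 + 6\right) \left(-10\right)\right)\right) \left(-19\right)} = \frac{1}{\left(-1221 + \left(-10 + 3 \cdot 6 \cdot 7 \left(-10\right)\right)\right) \left(-19\right)} = \frac{1}{\left(-1221 + \left(-10 + 126 \left(-10\right)\right)\right) \left(-19\right)} = \frac{1}{\left(-1221 - 1270\right) \left(-19\right)} = \frac{1}{\left(-2491\right) \left(-19\right)} = \frac{1}{47329}$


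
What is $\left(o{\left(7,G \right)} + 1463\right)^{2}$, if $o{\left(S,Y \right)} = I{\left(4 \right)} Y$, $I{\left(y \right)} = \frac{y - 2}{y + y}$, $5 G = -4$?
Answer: $\frac{53494596}{25} \approx 2.1398 \cdot 10^{6}$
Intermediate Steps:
$G = - \frac{4}{5}$ ($G = \frac{1}{5} \left(-4\right) = - \frac{4}{5} \approx -0.8$)
$I{\left(y \right)} = \frac{-2 + y}{2 y}$
$o{\left(S,Y \right)} = \frac{Y}{4}$ ($o{\left(S,Y \right)} = \frac{-2 + 4}{2 \cdot 4} Y = \frac{1}{2} \cdot \frac{1}{4} \cdot 2 Y = \frac{Y}{4}$)
$\left(o{\left(7,G \right)} + 1463\right)^{2} = \left(\frac{1}{4} \left(- \frac{4}{5}\right) + 1463\right)^{2} = \left(- \frac{1}{5} + 1463\right)^{2} = \left(\frac{7314}{5}\right)^{2} = \frac{53494596}{25}$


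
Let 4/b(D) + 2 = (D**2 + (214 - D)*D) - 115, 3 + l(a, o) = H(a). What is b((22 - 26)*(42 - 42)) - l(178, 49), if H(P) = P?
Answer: -20479/117 ≈ -175.03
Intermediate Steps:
l(a, o) = -3 + a
b(D) = 4/(-117 + D**2 + D*(214 - D)) (b(D) = 4/(-2 + ((D**2 + (214 - D)*D) - 115)) = 4/(-2 + ((D**2 + D*(214 - D)) - 115)) = 4/(-2 + (-115 + D**2 + D*(214 - D))) = 4/(-117 + D**2 + D*(214 - D)))
b((22 - 26)*(42 - 42)) - l(178, 49) = 4/(-117 + 214*((22 - 26)*(42 - 42))) - (-3 + 178) = 4/(-117 + 214*(-4*0)) - 1*175 = 4/(-117 + 214*0) - 175 = 4/(-117 + 0) - 175 = 4/(-117) - 175 = 4*(-1/117) - 175 = -4/117 - 175 = -20479/117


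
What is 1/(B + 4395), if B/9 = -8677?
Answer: -1/73698 ≈ -1.3569e-5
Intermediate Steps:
B = -78093 (B = 9*(-8677) = -78093)
1/(B + 4395) = 1/(-78093 + 4395) = 1/(-73698) = -1/73698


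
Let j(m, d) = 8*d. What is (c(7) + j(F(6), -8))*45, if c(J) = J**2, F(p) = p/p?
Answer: -675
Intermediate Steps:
F(p) = 1
(c(7) + j(F(6), -8))*45 = (7**2 + 8*(-8))*45 = (49 - 64)*45 = -15*45 = -675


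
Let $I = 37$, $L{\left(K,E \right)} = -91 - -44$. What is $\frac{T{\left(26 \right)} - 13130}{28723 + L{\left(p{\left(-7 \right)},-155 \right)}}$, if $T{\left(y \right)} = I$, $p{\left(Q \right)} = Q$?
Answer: $- \frac{13093}{28676} \approx -0.45658$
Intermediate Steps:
$L{\left(K,E \right)} = -47$ ($L{\left(K,E \right)} = -91 + 44 = -47$)
$T{\left(y \right)} = 37$
$\frac{T{\left(26 \right)} - 13130}{28723 + L{\left(p{\left(-7 \right)},-155 \right)}} = \frac{37 - 13130}{28723 - 47} = - \frac{13093}{28676}$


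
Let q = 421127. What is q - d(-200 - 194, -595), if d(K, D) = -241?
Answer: 421368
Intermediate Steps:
q - d(-200 - 194, -595) = 421127 - 1*(-241) = 421127 + 241 = 421368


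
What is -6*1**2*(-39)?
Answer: 234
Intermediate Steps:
-6*1**2*(-39) = -6*1*(-39) = -6*(-39) = 234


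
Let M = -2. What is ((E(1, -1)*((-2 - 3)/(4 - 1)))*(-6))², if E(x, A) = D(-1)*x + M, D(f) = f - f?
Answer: 400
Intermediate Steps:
D(f) = 0
E(x, A) = -2 (E(x, A) = 0*x - 2 = 0 - 2 = -2)
((E(1, -1)*((-2 - 3)/(4 - 1)))*(-6))² = (-2*(-2 - 3)/(4 - 1)*(-6))² = (-(-10)/3*(-6))² = (-2*(-5/3)*(-6))² = ((10/3)*(-6))² = (-20)² = 400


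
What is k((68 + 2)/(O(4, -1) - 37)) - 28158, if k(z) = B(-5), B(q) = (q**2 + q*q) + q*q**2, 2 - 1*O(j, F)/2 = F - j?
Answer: -28233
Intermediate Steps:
O(j, F) = 4 - 2*F + 2*j (O(j, F) = 4 - 2*(F - j) = 4 + (-2*F + 2*j) = 4 - 2*F + 2*j)
B(q) = q**3 + 2*q**2 (B(q) = (q**2 + q**2) + q**3 = 2*q**2 + q**3 = q**3 + 2*q**2)
k(z) = -75 (k(z) = (-5)**2*(2 - 5) = 25*(-3) = -75)
k((68 + 2)/(O(4, -1) - 37)) - 28158 = -75 - 28158 = -28233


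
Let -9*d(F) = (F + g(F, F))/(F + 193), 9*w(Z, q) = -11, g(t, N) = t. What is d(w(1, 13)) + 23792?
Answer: 184792475/7767 ≈ 23792.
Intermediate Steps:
w(Z, q) = -11/9 (w(Z, q) = (⅑)*(-11) = -11/9)
d(F) = -2*F/(9*(193 + F)) (d(F) = -(F + F)/(9*(F + 193)) = -2*F/(9*(193 + F)))
d(w(1, 13)) + 23792 = -2*(-11/9)/(1737 + 9*(-11/9)) + 23792 = -2*(-11/9)/(1737 - 11) + 23792 = -2*(-11/9)/1726 + 23792 = -2*(-11/9)*1/1726 + 23792 = 11/7767 + 23792 = 184792475/7767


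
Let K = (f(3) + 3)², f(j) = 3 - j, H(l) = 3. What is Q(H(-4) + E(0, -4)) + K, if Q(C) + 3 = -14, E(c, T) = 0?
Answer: -8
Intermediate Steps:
K = 9 (K = ((3 - 1*3) + 3)² = ((3 - 3) + 3)² = (0 + 3)² = 3² = 9)
Q(C) = -17 (Q(C) = -3 - 14 = -17)
Q(H(-4) + E(0, -4)) + K = -17 + 9 = -8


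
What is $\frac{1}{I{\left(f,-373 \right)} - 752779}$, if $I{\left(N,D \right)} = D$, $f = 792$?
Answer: $- \frac{1}{753152} \approx -1.3278 \cdot 10^{-6}$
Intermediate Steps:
$\frac{1}{I{\left(f,-373 \right)} - 752779} = \frac{1}{-373 - 752779} = \frac{1}{-753152} = - \frac{1}{753152}$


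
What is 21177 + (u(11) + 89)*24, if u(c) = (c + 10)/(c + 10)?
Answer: 23337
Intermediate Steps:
u(c) = 1 (u(c) = (10 + c)/(10 + c) = 1)
21177 + (u(11) + 89)*24 = 21177 + (1 + 89)*24 = 21177 + 90*24 = 21177 + 2160 = 23337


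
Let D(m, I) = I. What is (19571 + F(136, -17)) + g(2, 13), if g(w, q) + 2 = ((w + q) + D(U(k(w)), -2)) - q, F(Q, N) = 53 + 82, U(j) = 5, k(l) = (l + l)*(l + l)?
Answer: 19704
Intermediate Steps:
k(l) = 4*l² (k(l) = (2*l)*(2*l) = 4*l²)
F(Q, N) = 135
g(w, q) = -4 + w (g(w, q) = -2 + (((w + q) - 2) - q) = -2 + (((q + w) - 2) - q) = -2 + ((-2 + q + w) - q) = -2 + (-2 + w) = -4 + w)
(19571 + F(136, -17)) + g(2, 13) = (19571 + 135) + (-4 + 2) = 19706 - 2 = 19704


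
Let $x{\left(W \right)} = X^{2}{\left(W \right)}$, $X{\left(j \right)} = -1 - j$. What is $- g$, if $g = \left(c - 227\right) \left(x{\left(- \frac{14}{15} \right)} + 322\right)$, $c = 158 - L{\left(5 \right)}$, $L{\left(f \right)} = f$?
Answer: $\frac{5361374}{225} \approx 23828.0$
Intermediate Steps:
$x{\left(W \right)} = \left(-1 - W\right)^{2}$
$c = 153$ ($c = 158 - 5 = 153$)
$g = - \frac{5361374}{225}$ ($g = \left(153 - 227\right) \left(\left(1 - \frac{14}{15}\right)^{2} + 322\right) = - 74 \left(\left(1 - \frac{14}{15}\right)^{2} + 322\right) = - 74 \left(\left(\frac{1}{15}\right)^{2} + 322\right) = - 74 \left(\frac{1}{225} + 322\right) = \left(-74\right) \frac{72451}{225} = - \frac{5361374}{225} \approx -23828.0$)
$- g = \left(-1\right) \left(- \frac{5361374}{225}\right) = \frac{5361374}{225}$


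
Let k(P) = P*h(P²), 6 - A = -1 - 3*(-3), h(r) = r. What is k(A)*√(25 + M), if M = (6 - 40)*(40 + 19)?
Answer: -8*I*√1981 ≈ -356.07*I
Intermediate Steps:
M = -2006 (M = -34*59 = -2006)
A = -2 (A = 6 - (-1 - 3*(-3)) = 6 - (-1 + 9) = 6 - 1*8 = 6 - 8 = -2)
k(P) = P³ (k(P) = P*P² = P³)
k(A)*√(25 + M) = (-2)³*√(25 - 2006) = -8*I*√1981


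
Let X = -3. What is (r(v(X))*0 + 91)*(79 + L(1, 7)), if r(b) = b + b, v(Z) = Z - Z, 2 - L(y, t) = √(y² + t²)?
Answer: 7371 - 455*√2 ≈ 6727.5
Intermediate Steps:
L(y, t) = 2 - √(t² + y²) (L(y, t) = 2 - √(y² + t²) = 2 - √(t² + y²))
v(Z) = 0
r(b) = 2*b
(r(v(X))*0 + 91)*(79 + L(1, 7)) = ((2*0)*0 + 91)*(79 + (2 - √(7² + 1²))) = (0*0 + 91)*(79 + (2 - √(49 + 1))) = (0 + 91)*(79 + (2 - √50)) = 91*(79 + (2 - 5*√2)) = 91*(81 - 5*√2) = 7371 - 455*√2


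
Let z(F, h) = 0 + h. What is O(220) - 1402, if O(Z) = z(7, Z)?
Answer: -1182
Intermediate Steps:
z(F, h) = h
O(Z) = Z
O(220) - 1402 = 220 - 1402 = -1182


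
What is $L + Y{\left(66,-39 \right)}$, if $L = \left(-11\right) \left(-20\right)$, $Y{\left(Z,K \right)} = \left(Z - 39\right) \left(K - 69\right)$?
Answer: $-2696$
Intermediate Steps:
$Y{\left(Z,K \right)} = \left(-69 + K\right) \left(-39 + Z\right)$ ($Y{\left(Z,K \right)} = \left(-39 + Z\right) \left(-69 + K\right) = \left(-69 + K\right) \left(-39 + Z\right)$)
$L = 220$
$L + Y{\left(66,-39 \right)} = 220 - 2916 = -2696$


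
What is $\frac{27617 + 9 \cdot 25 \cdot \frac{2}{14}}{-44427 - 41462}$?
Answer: $- \frac{193544}{601223} \approx -0.32192$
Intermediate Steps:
$\frac{27617 + 9 \cdot 25 \cdot \frac{2}{14}}{-44427 - 41462} = \frac{27617 + 225 \cdot 2 \cdot \frac{1}{14}}{-85889} = \left(27617 + 225 \cdot \frac{1}{7}\right) \left(- \frac{1}{85889}\right) = \left(27617 + \frac{225}{7}\right) \left(- \frac{1}{85889}\right) = \frac{193544}{7} \left(- \frac{1}{85889}\right) = - \frac{193544}{601223}$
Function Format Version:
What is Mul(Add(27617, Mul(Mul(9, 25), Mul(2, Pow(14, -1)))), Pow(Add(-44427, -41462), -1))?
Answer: Rational(-193544, 601223) ≈ -0.32192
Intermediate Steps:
Mul(Add(27617, Mul(Mul(9, 25), Mul(2, Pow(14, -1)))), Pow(Add(-44427, -41462), -1)) = Mul(Add(27617, Mul(225, Mul(2, Rational(1, 14)))), Pow(-85889, -1)) = Mul(Add(27617, Mul(225, Rational(1, 7))), Rational(-1, 85889)) = Mul(Add(27617, Rational(225, 7)), Rational(-1, 85889)) = Mul(Rational(193544, 7), Rational(-1, 85889)) = Rational(-193544, 601223)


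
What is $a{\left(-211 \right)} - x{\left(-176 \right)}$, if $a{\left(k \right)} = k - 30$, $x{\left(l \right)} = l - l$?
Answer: $-241$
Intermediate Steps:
$x{\left(l \right)} = 0$
$a{\left(k \right)} = -30 + k$
$a{\left(-211 \right)} - x{\left(-176 \right)} = \left(-30 - 211\right) - 0 = -241 + 0 = -241$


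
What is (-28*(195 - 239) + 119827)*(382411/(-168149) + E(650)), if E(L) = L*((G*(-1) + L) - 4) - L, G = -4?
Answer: 8587111125040101/168149 ≈ 5.1068e+10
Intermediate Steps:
E(L) = L² - L (E(L) = L*((-4*(-1) + L) - 4) - L = L*((4 + L) - 4) - L = L*L - L = L² - L)
(-28*(195 - 239) + 119827)*(382411/(-168149) + E(650)) = (-28*(195 - 239) + 119827)*(382411/(-168149) + 650*(-1 + 650)) = (-28*(-44) + 119827)*(382411*(-1/168149) + 650*649) = (1232 + 119827)*(-382411/168149 + 421850) = 121059*(70933273239/168149) = 8587111125040101/168149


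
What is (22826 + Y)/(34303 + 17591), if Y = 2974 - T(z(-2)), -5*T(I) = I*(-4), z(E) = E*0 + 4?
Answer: 64492/129735 ≈ 0.49711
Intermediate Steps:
z(E) = 4 (z(E) = 0 + 4 = 4)
T(I) = 4*I/5 (T(I) = -I*(-4)/5 = -(-4)*I/5 = 4*I/5)
Y = 14854/5 (Y = 2974 - 4*4/5 = 2974 - 1*16/5 = 2974 - 16/5 = 14854/5 ≈ 2970.8)
(22826 + Y)/(34303 + 17591) = (22826 + 14854/5)/(34303 + 17591) = (128984/5)/51894 = (128984/5)*(1/51894) = 64492/129735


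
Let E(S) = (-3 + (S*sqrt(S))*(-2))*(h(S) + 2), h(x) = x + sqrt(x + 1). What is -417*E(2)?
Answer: 5004 + 1251*sqrt(3) + 1668*sqrt(6) + 6672*sqrt(2) ≈ 20692.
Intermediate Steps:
h(x) = x + sqrt(1 + x)
E(S) = (-3 - 2*S**(3/2))*(2 + S + sqrt(1 + S)) (E(S) = (-3 + (S*sqrt(S))*(-2))*((S + sqrt(1 + S)) + 2) = (-3 + S**(3/2)*(-2))*(2 + S + sqrt(1 + S)) = (-3 - 2*S**(3/2))*(2 + S + sqrt(1 + S)))
-417*E(2) = -417*(-6 - 8*sqrt(2) - 3*2 - 3*sqrt(1 + 2) - 2*2**(3/2)*(2 + sqrt(1 + 2))) = -417*(-6 - 8*sqrt(2) - 6 - 3*sqrt(3) - 2*2*sqrt(2)*(2 + sqrt(3))) = -417*(-6 - 8*sqrt(2) - 6 - 3*sqrt(3) - 4*sqrt(2)*(2 + sqrt(3))) = -417*(-12 - 8*sqrt(2) - 3*sqrt(3) - 4*sqrt(2)*(2 + sqrt(3))) = 5004 + 1251*sqrt(3) + 3336*sqrt(2) + 1668*sqrt(2)*(2 + sqrt(3))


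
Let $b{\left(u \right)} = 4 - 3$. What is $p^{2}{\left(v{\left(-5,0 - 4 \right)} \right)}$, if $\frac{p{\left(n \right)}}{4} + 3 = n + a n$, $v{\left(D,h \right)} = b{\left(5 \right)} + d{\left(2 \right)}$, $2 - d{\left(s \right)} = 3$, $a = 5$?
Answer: $144$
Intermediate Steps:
$d{\left(s \right)} = -1$ ($d{\left(s \right)} = 2 - 3 = -1$)
$b{\left(u \right)} = 1$ ($b{\left(u \right)} = 4 - 3 = 1$)
$v{\left(D,h \right)} = 0$ ($v{\left(D,h \right)} = 1 - 1 = 0$)
$p{\left(n \right)} = -12 + 24 n$ ($p{\left(n \right)} = -12 + 4 \left(n + 5 n\right) = -12 + 4 \cdot 6 n = -12 + 24 n$)
$p^{2}{\left(v{\left(-5,0 - 4 \right)} \right)} = \left(-12 + 24 \cdot 0\right)^{2} = \left(-12 + 0\right)^{2} = \left(-12\right)^{2} = 144$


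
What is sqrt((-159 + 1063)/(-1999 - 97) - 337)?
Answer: 3*I*sqrt(2573626)/262 ≈ 18.369*I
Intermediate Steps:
sqrt((-159 + 1063)/(-1999 - 97) - 337) = sqrt(904/(-2096) - 337) = sqrt(904*(-1/2096) - 337) = sqrt(-113/262 - 337) = sqrt(-88407/262) = 3*I*sqrt(2573626)/262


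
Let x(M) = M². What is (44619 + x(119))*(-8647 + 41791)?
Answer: 1948204320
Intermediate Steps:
(44619 + x(119))*(-8647 + 41791) = (44619 + 119²)*(-8647 + 41791) = (44619 + 14161)*33144 = 58780*33144 = 1948204320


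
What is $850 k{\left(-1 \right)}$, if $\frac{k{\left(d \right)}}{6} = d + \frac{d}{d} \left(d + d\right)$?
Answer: $-15300$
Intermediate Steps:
$k{\left(d \right)} = 18 d$ ($k{\left(d \right)} = 6 \left(d + \frac{d}{d} \left(d + d\right)\right) = 6 \left(d + 1 \cdot 2 d\right) = 6 \left(d + 2 d\right) = 6 \cdot 3 d = 18 d$)
$850 k{\left(-1 \right)} = 850 \cdot 18 \left(-1\right) = 850 \left(-18\right) = -15300$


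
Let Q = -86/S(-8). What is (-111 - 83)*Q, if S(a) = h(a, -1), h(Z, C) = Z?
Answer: -4171/2 ≈ -2085.5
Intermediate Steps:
S(a) = a
Q = 43/4 (Q = -86/(-8) = -86*(-⅛) = 43/4 ≈ 10.750)
(-111 - 83)*Q = (-111 - 83)*(43/4) = -194*43/4 = -4171/2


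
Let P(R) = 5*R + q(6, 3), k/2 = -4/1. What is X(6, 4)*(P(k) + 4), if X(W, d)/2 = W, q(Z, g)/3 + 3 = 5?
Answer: -360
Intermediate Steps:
q(Z, g) = 6 (q(Z, g) = -9 + 3*5 = -9 + 15 = 6)
X(W, d) = 2*W
k = -8 (k = 2*(-4/1) = 2*(-4*1) = 2*(-4) = -8)
P(R) = 6 + 5*R (P(R) = 5*R + 6 = 6 + 5*R)
X(6, 4)*(P(k) + 4) = (2*6)*((6 + 5*(-8)) + 4) = 12*((6 - 40) + 4) = 12*(-34 + 4) = 12*(-30) = -360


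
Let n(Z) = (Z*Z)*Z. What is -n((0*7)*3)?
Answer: 0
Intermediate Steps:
n(Z) = Z³ (n(Z) = Z²*Z = Z³)
-n((0*7)*3) = -((0*7)*3)³ = -(0*3)³ = -1*0³ = -1*0 = 0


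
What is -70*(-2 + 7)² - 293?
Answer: -2043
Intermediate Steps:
-70*(-2 + 7)² - 293 = -70*5² - 293 = -70*25 - 293 = -1750 - 293 = -2043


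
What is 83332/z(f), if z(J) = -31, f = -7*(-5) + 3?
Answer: -83332/31 ≈ -2688.1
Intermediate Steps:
f = 38 (f = 35 + 3 = 38)
83332/z(f) = 83332/(-31) = 83332*(-1/31) = -83332/31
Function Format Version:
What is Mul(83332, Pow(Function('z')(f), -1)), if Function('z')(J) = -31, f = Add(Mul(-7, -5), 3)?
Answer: Rational(-83332, 31) ≈ -2688.1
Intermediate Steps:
f = 38 (f = Add(35, 3) = 38)
Mul(83332, Pow(Function('z')(f), -1)) = Mul(83332, Pow(-31, -1)) = Mul(83332, Rational(-1, 31)) = Rational(-83332, 31)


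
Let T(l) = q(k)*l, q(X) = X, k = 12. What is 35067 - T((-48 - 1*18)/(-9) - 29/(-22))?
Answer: 384595/11 ≈ 34963.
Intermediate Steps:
T(l) = 12*l
35067 - T((-48 - 1*18)/(-9) - 29/(-22)) = 35067 - 12*((-48 - 1*18)/(-9) - 29/(-22)) = 35067 - 12*((-48 - 18)*(-1/9) - 29*(-1/22)) = 35067 - 12*(-66*(-1/9) + 29/22) = 35067 - 12*(22/3 + 29/22) = 35067 - 12*571/66 = 35067 - 1*1142/11 = 35067 - 1142/11 = 384595/11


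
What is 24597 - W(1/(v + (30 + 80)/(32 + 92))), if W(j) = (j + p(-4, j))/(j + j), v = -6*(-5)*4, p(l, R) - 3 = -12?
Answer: 3117421/124 ≈ 25141.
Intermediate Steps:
p(l, R) = -9 (p(l, R) = 3 - 12 = -9)
v = 120 (v = 30*4 = 120)
W(j) = (-9 + j)/(2*j) (W(j) = (j - 9)/(j + j) = (-9 + j)/((2*j)) = (-9 + j)*(1/(2*j)) = (-9 + j)/(2*j))
24597 - W(1/(v + (30 + 80)/(32 + 92))) = 24597 - (-9 + 1/(120 + (30 + 80)/(32 + 92)))/(2*(1/(120 + (30 + 80)/(32 + 92)))) = 24597 - (-9 + 1/(120 + 110/124))/(2*(1/(120 + 110/124))) = 24597 - (-9 + 1/(120 + 110*(1/124)))/(2*(1/(120 + 110*(1/124)))) = 24597 - (-9 + 1/(120 + 55/62))/(2*(1/(120 + 55/62))) = 24597 - (-9 + 1/(7495/62))/(2*(1/(7495/62))) = 24597 - (-9 + 62/7495)/(2*62/7495) = 24597 - 7495*(-67393)/(2*62*7495) = 24597 - 1*(-67393/124) = 24597 + 67393/124 = 3117421/124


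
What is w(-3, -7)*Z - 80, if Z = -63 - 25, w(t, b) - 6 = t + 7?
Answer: -960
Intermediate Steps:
w(t, b) = 13 + t (w(t, b) = 6 + (t + 7) = 6 + (7 + t) = 13 + t)
Z = -88
w(-3, -7)*Z - 80 = (13 - 3)*(-88) - 80 = 10*(-88) - 80 = -880 - 80 = -960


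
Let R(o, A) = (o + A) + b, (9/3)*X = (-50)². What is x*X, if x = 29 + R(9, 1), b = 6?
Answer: 37500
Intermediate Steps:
X = 2500/3 (X = (⅓)*(-50)² = (⅓)*2500 = 2500/3 ≈ 833.33)
R(o, A) = 6 + A + o (R(o, A) = (o + A) + 6 = (A + o) + 6 = 6 + A + o)
x = 45 (x = 29 + (6 + 1 + 9) = 29 + 16 = 45)
x*X = 45*(2500/3) = 37500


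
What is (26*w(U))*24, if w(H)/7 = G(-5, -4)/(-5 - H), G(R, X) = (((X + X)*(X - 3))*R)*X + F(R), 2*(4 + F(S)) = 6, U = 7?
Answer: -407316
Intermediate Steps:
F(S) = -1 (F(S) = -4 + (½)*6 = -4 + 3 = -1)
G(R, X) = -1 + 2*R*X²*(-3 + X) (G(R, X) = (((X + X)*(X - 3))*R)*X - 1 = (((2*X)*(-3 + X))*R)*X - 1 = ((2*X*(-3 + X))*R)*X - 1 = (2*R*X*(-3 + X))*X - 1 = 2*R*X²*(-3 + X) - 1 = -1 + 2*R*X²*(-3 + X))
w(H) = 7833/(-5 - H) (w(H) = 7*((-1 - 6*(-5)*(-4)² + 2*(-5)*(-4)³)/(-5 - H)) = 7*((-1 - 6*(-5)*16 + 2*(-5)*(-64))/(-5 - H)) = 7*((-1 + 480 + 640)/(-5 - H)) = 7*(1119/(-5 - H)) = 7833/(-5 - H))
(26*w(U))*24 = (26*(-7833/(5 + 7)))*24 = (26*(-7833/12))*24 = (26*(-7833*1/12))*24 = (26*(-2611/4))*24 = -33943/2*24 = -407316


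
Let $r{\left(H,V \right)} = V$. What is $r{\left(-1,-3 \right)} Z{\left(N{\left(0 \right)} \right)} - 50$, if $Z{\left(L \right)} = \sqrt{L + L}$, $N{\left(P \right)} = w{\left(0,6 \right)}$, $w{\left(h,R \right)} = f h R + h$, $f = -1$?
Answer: $-50$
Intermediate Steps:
$w{\left(h,R \right)} = h - R h$ ($w{\left(h,R \right)} = - h R + h = - R h + h = h - R h$)
$N{\left(P \right)} = 0$ ($N{\left(P \right)} = 0 \left(1 - 6\right) = 0 \left(-5\right) = 0$)
$Z{\left(L \right)} = \sqrt{2} \sqrt{L}$ ($Z{\left(L \right)} = \sqrt{2 L} = \sqrt{2} \sqrt{L}$)
$r{\left(-1,-3 \right)} Z{\left(N{\left(0 \right)} \right)} - 50 = - 3 \sqrt{2} \sqrt{0} - 50 = - 3 \sqrt{2} \cdot 0 - 50 = \left(-3\right) 0 - 50 = 0 - 50 = -50$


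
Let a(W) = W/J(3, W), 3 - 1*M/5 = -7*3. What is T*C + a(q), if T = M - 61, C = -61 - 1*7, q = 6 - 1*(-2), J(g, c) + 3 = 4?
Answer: -4004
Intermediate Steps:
J(g, c) = 1 (J(g, c) = -3 + 4 = 1)
q = 8 (q = 6 + 2 = 8)
M = 120 (M = 15 - (-35)*3 = 15 - 5*(-21) = 15 + 105 = 120)
C = -68 (C = -61 - 7 = -68)
a(W) = W (a(W) = W/1 = W*1 = W)
T = 59 (T = 120 - 61 = 59)
T*C + a(q) = 59*(-68) + 8 = -4012 + 8 = -4004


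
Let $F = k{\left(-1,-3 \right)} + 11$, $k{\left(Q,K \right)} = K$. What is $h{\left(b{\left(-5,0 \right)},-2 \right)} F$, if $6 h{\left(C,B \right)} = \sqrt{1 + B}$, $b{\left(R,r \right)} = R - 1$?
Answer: $\frac{4 i}{3} \approx 1.3333 i$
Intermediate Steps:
$b{\left(R,r \right)} = -1 + R$ ($b{\left(R,r \right)} = R - 1 = -1 + R$)
$h{\left(C,B \right)} = \frac{\sqrt{1 + B}}{6}$
$F = 8$ ($F = -3 + 11 = 8$)
$h{\left(b{\left(-5,0 \right)},-2 \right)} F = \frac{\sqrt{1 - 2}}{6} \cdot 8 = \frac{\sqrt{-1}}{6} \cdot 8 = \frac{i}{6} \cdot 8 = \frac{4 i}{3}$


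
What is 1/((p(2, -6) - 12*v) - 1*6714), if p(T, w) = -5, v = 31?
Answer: -1/7091 ≈ -0.00014102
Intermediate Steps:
1/((p(2, -6) - 12*v) - 1*6714) = 1/((-5 - 12*31) - 1*6714) = 1/((-5 - 372) - 6714) = 1/(-377 - 6714) = 1/(-7091) = -1/7091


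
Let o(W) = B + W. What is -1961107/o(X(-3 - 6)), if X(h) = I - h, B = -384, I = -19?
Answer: 1961107/394 ≈ 4977.4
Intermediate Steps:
X(h) = -19 - h
o(W) = -384 + W
-1961107/o(X(-3 - 6)) = -1961107/(-384 + (-19 - (-3 - 6))) = -1961107/(-384 + (-19 - 1*(-9))) = -1961107/(-384 + (-19 + 9)) = -1961107/(-384 - 10) = -1961107/(-394) = -1961107*(-1/394) = 1961107/394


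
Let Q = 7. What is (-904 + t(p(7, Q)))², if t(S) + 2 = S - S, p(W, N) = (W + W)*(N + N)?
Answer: 820836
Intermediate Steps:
p(W, N) = 4*N*W (p(W, N) = (2*W)*(2*N) = 4*N*W)
t(S) = -2 (t(S) = -2 + (S - S) = -2 + 0 = -2)
(-904 + t(p(7, Q)))² = (-904 - 2)² = (-906)² = 820836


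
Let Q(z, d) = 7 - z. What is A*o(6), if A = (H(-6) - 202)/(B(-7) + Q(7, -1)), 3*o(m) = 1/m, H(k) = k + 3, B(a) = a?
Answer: 205/126 ≈ 1.6270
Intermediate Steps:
H(k) = 3 + k
o(m) = 1/(3*m)
A = 205/7 (A = ((3 - 6) - 202)/(-7 + (7 - 1*7)) = (-3 - 202)/(-7 + (7 - 7)) = -205/(-7 + 0) = -205/(-7) = -205*(-⅐) = 205/7 ≈ 29.286)
A*o(6) = 205*((⅓)/6)/7 = 205*((⅓)*(⅙))/7 = (205/7)*(1/18) = 205/126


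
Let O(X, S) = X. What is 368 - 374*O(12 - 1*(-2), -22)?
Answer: -4868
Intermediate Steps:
368 - 374*O(12 - 1*(-2), -22) = 368 - 374*(12 - 1*(-2)) = 368 - 374*(12 + 2) = 368 - 374*14 = 368 - 5236 = -4868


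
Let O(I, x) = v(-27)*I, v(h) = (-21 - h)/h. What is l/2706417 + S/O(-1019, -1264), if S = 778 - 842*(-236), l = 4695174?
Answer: 270483161699/306426547 ≈ 882.70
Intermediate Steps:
v(h) = (-21 - h)/h
S = 199490 (S = 778 + 198712 = 199490)
O(I, x) = -2*I/9 (O(I, x) = ((-21 - 1*(-27))/(-27))*I = (-(-21 + 27)/27)*I = (-1/27*6)*I = -2*I/9)
l/2706417 + S/O(-1019, -1264) = 4695174/2706417 + 199490/((-2/9*(-1019))) = 4695174*(1/2706417) + 199490/(2038/9) = 521686/300713 + 199490*(9/2038) = 521686/300713 + 897705/1019 = 270483161699/306426547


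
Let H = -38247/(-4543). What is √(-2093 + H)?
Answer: 2*I*√88891229/413 ≈ 45.657*I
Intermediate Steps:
H = 3477/413 (H = -38247*(-1/4543) = 3477/413 ≈ 8.4189)
√(-2093 + H) = √(-2093 + 3477/413) = √(-860932/413) = 2*I*√88891229/413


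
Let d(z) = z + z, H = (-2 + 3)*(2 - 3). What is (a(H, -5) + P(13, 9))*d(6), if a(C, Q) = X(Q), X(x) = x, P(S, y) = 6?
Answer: 12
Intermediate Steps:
H = -1 (H = 1*(-1) = -1)
d(z) = 2*z
a(C, Q) = Q
(a(H, -5) + P(13, 9))*d(6) = (-5 + 6)*(2*6) = 1*12 = 12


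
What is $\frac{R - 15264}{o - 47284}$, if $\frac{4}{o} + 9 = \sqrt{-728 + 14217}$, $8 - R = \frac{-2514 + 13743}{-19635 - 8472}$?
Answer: $\frac{2059434836317949}{6383118863689884} + \frac{12993611 \sqrt{13489}}{6383118863689884} \approx 0.32264$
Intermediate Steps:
$R = \frac{78695}{9369}$ ($R = 8 - \frac{-2514 + 13743}{-19635 - 8472} = 8 - \frac{11229}{-28107} = 8 - 11229 \left(- \frac{1}{28107}\right) = 8 - - \frac{3743}{9369} = 8 + \frac{3743}{9369} = \frac{78695}{9369} \approx 8.3995$)
$o = \frac{4}{-9 + \sqrt{13489}}$ ($o = \frac{4}{-9 + \sqrt{-728 + 14217}} = \frac{4}{-9 + \sqrt{13489}} \approx 0.037334$)
$\frac{R - 15264}{o - 47284} = \frac{\frac{78695}{9369} - 15264}{\left(\frac{9}{3352} + \frac{\sqrt{13489}}{3352}\right) - 47284} = - \frac{142929721}{9369 \left(- \frac{158495959}{3352} + \frac{\sqrt{13489}}{3352}\right)}$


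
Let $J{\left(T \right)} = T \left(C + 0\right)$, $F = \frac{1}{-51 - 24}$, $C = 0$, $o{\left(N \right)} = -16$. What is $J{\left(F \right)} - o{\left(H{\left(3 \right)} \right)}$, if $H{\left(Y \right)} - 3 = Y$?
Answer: $16$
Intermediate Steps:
$H{\left(Y \right)} = 3 + Y$
$F = - \frac{1}{75}$ ($F = \frac{1}{-75} = - \frac{1}{75} \approx -0.013333$)
$J{\left(T \right)} = 0$ ($J{\left(T \right)} = T \left(0 + 0\right) = T 0 = 0$)
$J{\left(F \right)} - o{\left(H{\left(3 \right)} \right)} = 0 - -16 = 0 + 16 = 16$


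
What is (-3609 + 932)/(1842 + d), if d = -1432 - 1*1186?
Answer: 2677/776 ≈ 3.4497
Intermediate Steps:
d = -2618 (d = -1432 - 1186 = -2618)
(-3609 + 932)/(1842 + d) = (-3609 + 932)/(1842 - 2618) = -2677/(-776) = -2677*(-1/776) = 2677/776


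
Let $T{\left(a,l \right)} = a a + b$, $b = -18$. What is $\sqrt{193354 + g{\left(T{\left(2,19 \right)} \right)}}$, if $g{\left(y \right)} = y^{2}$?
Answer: $35 \sqrt{158} \approx 439.94$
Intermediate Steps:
$T{\left(a,l \right)} = -18 + a^{2}$ ($T{\left(a,l \right)} = a a - 18 = a^{2} - 18 = -18 + a^{2}$)
$\sqrt{193354 + g{\left(T{\left(2,19 \right)} \right)}} = \sqrt{193354 + \left(-18 + 2^{2}\right)^{2}} = \sqrt{193354 + \left(-18 + 4\right)^{2}} = \sqrt{193354 + \left(-14\right)^{2}} = \sqrt{193354 + 196} = \sqrt{193550} = 35 \sqrt{158}$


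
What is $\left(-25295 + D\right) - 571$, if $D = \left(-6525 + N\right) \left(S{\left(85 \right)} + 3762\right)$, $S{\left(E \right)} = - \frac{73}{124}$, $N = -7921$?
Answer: $- \frac{108726427}{2} \approx -5.4363 \cdot 10^{7}$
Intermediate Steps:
$S{\left(E \right)} = - \frac{73}{124}$ ($S{\left(E \right)} = \left(-73\right) \frac{1}{124} = - \frac{73}{124}$)
$D = - \frac{108674695}{2}$ ($D = \left(-6525 - 7921\right) \left(- \frac{73}{124} + 3762\right) = \left(-14446\right) \frac{466415}{124} = - \frac{108674695}{2} \approx -5.4337 \cdot 10^{7}$)
$\left(-25295 + D\right) - 571 = \left(-25295 - \frac{108674695}{2}\right) - 571 = - \frac{108725285}{2} - 571 = - \frac{108726427}{2}$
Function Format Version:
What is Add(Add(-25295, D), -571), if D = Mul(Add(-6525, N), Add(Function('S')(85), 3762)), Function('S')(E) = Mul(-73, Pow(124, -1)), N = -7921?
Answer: Rational(-108726427, 2) ≈ -5.4363e+7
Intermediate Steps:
Function('S')(E) = Rational(-73, 124) (Function('S')(E) = Mul(-73, Rational(1, 124)) = Rational(-73, 124))
D = Rational(-108674695, 2) (D = Mul(Add(-6525, -7921), Add(Rational(-73, 124), 3762)) = Mul(-14446, Rational(466415, 124)) = Rational(-108674695, 2) ≈ -5.4337e+7)
Add(Add(-25295, D), -571) = Add(Add(-25295, Rational(-108674695, 2)), -571) = Add(Rational(-108725285, 2), -571) = Rational(-108726427, 2)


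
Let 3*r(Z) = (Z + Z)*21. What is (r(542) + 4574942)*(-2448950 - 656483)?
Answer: -14230739885490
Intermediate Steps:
r(Z) = 14*Z (r(Z) = ((Z + Z)*21)/3 = ((2*Z)*21)/3 = (42*Z)/3 = 14*Z)
(r(542) + 4574942)*(-2448950 - 656483) = (14*542 + 4574942)*(-2448950 - 656483) = (7588 + 4574942)*(-3105433) = 4582530*(-3105433) = -14230739885490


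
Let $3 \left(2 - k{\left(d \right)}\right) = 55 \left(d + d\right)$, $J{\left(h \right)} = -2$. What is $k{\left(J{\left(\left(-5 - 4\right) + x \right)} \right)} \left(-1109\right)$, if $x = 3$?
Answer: $- \frac{250634}{3} \approx -83545.0$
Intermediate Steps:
$k{\left(d \right)} = 2 - \frac{110 d}{3}$ ($k{\left(d \right)} = 2 - \frac{55 \left(d + d\right)}{3} = 2 - \frac{55 \cdot 2 d}{3} = 2 - \frac{110 d}{3}$)
$k{\left(J{\left(\left(-5 - 4\right) + x \right)} \right)} \left(-1109\right) = \left(2 - - \frac{220}{3}\right) \left(-1109\right) = \left(2 + \frac{220}{3}\right) \left(-1109\right) = \frac{226}{3} \left(-1109\right) = - \frac{250634}{3}$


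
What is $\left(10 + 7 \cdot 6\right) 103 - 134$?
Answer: $5222$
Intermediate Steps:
$\left(10 + 7 \cdot 6\right) 103 - 134 = \left(10 + 42\right) 103 - 134 = 52 \cdot 103 - 134 = 5356 - 134 = 5222$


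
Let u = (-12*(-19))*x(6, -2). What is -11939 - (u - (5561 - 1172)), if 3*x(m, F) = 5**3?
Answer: -17050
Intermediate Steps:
x(m, F) = 125/3 (x(m, F) = (1/3)*5**3 = (1/3)*125 = 125/3)
u = 9500 (u = -12*(-19)*(125/3) = 228*(125/3) = 9500)
-11939 - (u - (5561 - 1172)) = -11939 - (9500 - (5561 - 1172)) = -11939 - (9500 - 1*4389) = -11939 - (9500 - 4389) = -11939 - 1*5111 = -11939 - 5111 = -17050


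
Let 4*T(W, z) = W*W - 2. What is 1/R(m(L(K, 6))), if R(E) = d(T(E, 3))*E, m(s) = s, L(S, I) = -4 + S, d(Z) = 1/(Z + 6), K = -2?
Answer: -29/12 ≈ -2.4167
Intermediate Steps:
T(W, z) = -½ + W²/4 (T(W, z) = (W*W - 2)/4 = (W² - 2)/4 = (-2 + W²)/4 = -½ + W²/4)
d(Z) = 1/(6 + Z)
R(E) = E/(11/2 + E²/4) (R(E) = E/(6 + (-½ + E²/4)) = E/(11/2 + E²/4))
1/R(m(L(K, 6))) = 1/(4*(-4 - 2)/(22 + (-4 - 2)²)) = 1/(4*(-6)/(22 + (-6)²)) = 1/(4*(-6)/(22 + 36)) = 1/(4*(-6)/58) = 1/(4*(-6)*(1/58)) = 1/(-12/29) = -29/12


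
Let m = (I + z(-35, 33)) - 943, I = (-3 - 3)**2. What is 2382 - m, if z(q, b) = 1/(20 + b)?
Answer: 174316/53 ≈ 3289.0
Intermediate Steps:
I = 36 (I = (-6)**2 = 36)
m = -48070/53 (m = (36 + 1/(20 + 33)) - 943 = (36 + 1/53) - 943 = 1909/53 - 943 = -48070/53 ≈ -906.98)
2382 - m = 2382 - 1*(-48070/53) = 2382 + 48070/53 = 174316/53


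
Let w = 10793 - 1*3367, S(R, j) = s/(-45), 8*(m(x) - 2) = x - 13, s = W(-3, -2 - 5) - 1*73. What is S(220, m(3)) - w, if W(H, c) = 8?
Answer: -66821/9 ≈ -7424.6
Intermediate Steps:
s = -65 (s = 8 - 1*73 = 8 - 73 = -65)
m(x) = 3/8 + x/8 (m(x) = 2 + (x - 13)/8 = 2 + (-13 + x)/8 = 2 + (-13/8 + x/8) = 3/8 + x/8)
S(R, j) = 13/9 (S(R, j) = -65/(-45) = -65*(-1/45) = 13/9)
w = 7426 (w = 10793 - 3367 = 7426)
S(220, m(3)) - w = 13/9 - 1*7426 = 13/9 - 7426 = -66821/9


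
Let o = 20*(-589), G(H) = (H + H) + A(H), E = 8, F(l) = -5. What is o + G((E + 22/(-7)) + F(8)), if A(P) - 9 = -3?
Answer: -82420/7 ≈ -11774.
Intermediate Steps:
A(P) = 6 (A(P) = 9 - 3 = 6)
G(H) = 6 + 2*H (G(H) = (H + H) + 6 = 2*H + 6 = 6 + 2*H)
o = -11780
o + G((E + 22/(-7)) + F(8)) = -11780 + (6 + 2*((8 + 22/(-7)) - 5)) = -11780 + (6 + 2*((8 + 22*(-1/7)) - 5)) = -11780 + (6 + 2*((8 - 22/7) - 5)) = -11780 + (6 + 2*(34/7 - 5)) = -11780 + (6 + 2*(-1/7)) = -11780 + (6 - 2/7) = -11780 + 40/7 = -82420/7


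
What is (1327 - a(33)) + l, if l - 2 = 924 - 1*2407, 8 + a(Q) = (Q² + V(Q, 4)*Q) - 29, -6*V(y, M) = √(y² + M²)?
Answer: -1206 + 11*√1105/2 ≈ -1023.2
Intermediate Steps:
V(y, M) = -√(M² + y²)/6 (V(y, M) = -√(y² + M²)/6 = -√(M² + y²)/6)
a(Q) = -37 + Q² - Q*√(16 + Q²)/6 (a(Q) = -8 + ((Q² + (-√(4² + Q²)/6)*Q) - 29) = -8 + ((Q² + (-√(16 + Q²)/6)*Q) - 29) = -8 + ((Q² - Q*√(16 + Q²)/6) - 29) = -8 + (-29 + Q² - Q*√(16 + Q²)/6) = -37 + Q² - Q*√(16 + Q²)/6)
l = -1481 (l = 2 + (924 - 1*2407) = 2 + (924 - 2407) = 2 - 1483 = -1481)
(1327 - a(33)) + l = (1327 - (-37 + 33² - ⅙*33*√(16 + 33²))) - 1481 = (1327 - (-37 + 1089 - ⅙*33*√(16 + 1089))) - 1481 = (1327 - (-37 + 1089 - ⅙*33*√1105)) - 1481 = (1327 - (-37 + 1089 - 11*√1105/2)) - 1481 = (1327 - (1052 - 11*√1105/2)) - 1481 = (1327 + (-1052 + 11*√1105/2)) - 1481 = (275 + 11*√1105/2) - 1481 = -1206 + 11*√1105/2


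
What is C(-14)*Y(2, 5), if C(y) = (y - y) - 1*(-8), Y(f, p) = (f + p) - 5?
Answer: 16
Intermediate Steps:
Y(f, p) = -5 + f + p
C(y) = 8 (C(y) = 0 + 8 = 8)
C(-14)*Y(2, 5) = 8*(-5 + 2 + 5) = 8*2 = 16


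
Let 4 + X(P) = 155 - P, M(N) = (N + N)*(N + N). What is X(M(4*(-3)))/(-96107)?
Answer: 425/96107 ≈ 0.0044222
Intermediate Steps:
M(N) = 4*N² (M(N) = (2*N)*(2*N) = 4*N²)
X(P) = 151 - P (X(P) = -4 + (155 - P) = 151 - P)
X(M(4*(-3)))/(-96107) = (151 - 4*(4*(-3))²)/(-96107) = (151 - 4*(-12)²)*(-1/96107) = (151 - 4*144)*(-1/96107) = (151 - 1*576)*(-1/96107) = (151 - 576)*(-1/96107) = -425*(-1/96107) = 425/96107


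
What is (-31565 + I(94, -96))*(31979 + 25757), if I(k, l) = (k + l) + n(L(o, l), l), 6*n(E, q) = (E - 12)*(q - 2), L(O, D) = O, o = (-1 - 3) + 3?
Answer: -5430879104/3 ≈ -1.8103e+9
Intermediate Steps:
o = -1 (o = -4 + 3 = -1)
n(E, q) = (-12 + E)*(-2 + q)/6 (n(E, q) = ((E - 12)*(q - 2))/6 = ((-12 + E)*(-2 + q))/6 = (-12 + E)*(-2 + q)/6)
I(k, l) = 13/3 + k - 7*l/6 (I(k, l) = (k + l) + (4 - 2*l - 1/3*(-1) + (1/6)*(-1)*l) = (k + l) + (4 - 2*l + 1/3 - l/6) = (k + l) + (13/3 - 13*l/6) = 13/3 + k - 7*l/6)
(-31565 + I(94, -96))*(31979 + 25757) = (-31565 + (13/3 + 94 - 7/6*(-96)))*(31979 + 25757) = (-31565 + (13/3 + 94 + 112))*57736 = (-31565 + 631/3)*57736 = -94064/3*57736 = -5430879104/3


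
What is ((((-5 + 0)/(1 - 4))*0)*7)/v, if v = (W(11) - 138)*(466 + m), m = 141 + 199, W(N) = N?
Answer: 0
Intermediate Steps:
m = 340
v = -102362 (v = (11 - 138)*(466 + 340) = -127*806 = -102362)
((((-5 + 0)/(1 - 4))*0)*7)/v = ((((-5 + 0)/(1 - 4))*0)*7)/(-102362) = ((-5/(-3)*0)*7)*(-1/102362) = ((-5*(-⅓)*0)*7)*(-1/102362) = (((5/3)*0)*7)*(-1/102362) = (0*7)*(-1/102362) = 0*(-1/102362) = 0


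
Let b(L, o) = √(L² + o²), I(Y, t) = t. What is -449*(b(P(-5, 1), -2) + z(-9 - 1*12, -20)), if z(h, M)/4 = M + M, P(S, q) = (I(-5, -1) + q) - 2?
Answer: 71840 - 898*√2 ≈ 70570.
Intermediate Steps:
P(S, q) = -3 + q (P(S, q) = (-1 + q) - 2 = -3 + q)
z(h, M) = 8*M (z(h, M) = 4*(M + M) = 4*(2*M) = 8*M)
-449*(b(P(-5, 1), -2) + z(-9 - 1*12, -20)) = -449*(√((-3 + 1)² + (-2)²) + 8*(-20)) = -449*(√((-2)² + 4) - 160) = -449*(√(4 + 4) - 160) = -449*(√8 - 160) = -449*(2*√2 - 160) = -449*(-160 + 2*√2) = 71840 - 898*√2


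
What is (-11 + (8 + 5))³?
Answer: 8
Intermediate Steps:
(-11 + (8 + 5))³ = (-11 + 13)³ = 2³ = 8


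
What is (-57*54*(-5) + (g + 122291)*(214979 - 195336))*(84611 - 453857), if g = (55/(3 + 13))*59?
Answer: -7107723627598209/8 ≈ -8.8847e+14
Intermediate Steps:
g = 3245/16 (g = (55/16)*59 = 3245/16 ≈ 202.81)
(-57*54*(-5) + (g + 122291)*(214979 - 195336))*(84611 - 453857) = (-57*54*(-5) + (3245/16 + 122291)*(214979 - 195336))*(84611 - 453857) = (-3078*(-5) + (1959901/16)*19643)*(-369246) = (15390 + 38498335343/16)*(-369246) = (38498581583/16)*(-369246) = -7107723627598209/8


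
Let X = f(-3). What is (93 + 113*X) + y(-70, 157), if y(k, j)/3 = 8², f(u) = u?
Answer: -54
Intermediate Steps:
y(k, j) = 192 (y(k, j) = 3*8² = 3*64 = 192)
X = -3
(93 + 113*X) + y(-70, 157) = (93 + 113*(-3)) + 192 = (93 - 339) + 192 = -246 + 192 = -54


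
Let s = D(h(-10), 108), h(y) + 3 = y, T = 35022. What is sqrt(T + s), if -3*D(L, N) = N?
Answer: 7*sqrt(714) ≈ 187.05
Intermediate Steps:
h(y) = -3 + y
D(L, N) = -N/3
s = -36 (s = -1/3*108 = -36)
sqrt(T + s) = sqrt(35022 - 36) = sqrt(34986) = 7*sqrt(714)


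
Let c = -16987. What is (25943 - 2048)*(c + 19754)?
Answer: 66117465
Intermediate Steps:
(25943 - 2048)*(c + 19754) = (25943 - 2048)*(-16987 + 19754) = 23895*2767 = 66117465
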